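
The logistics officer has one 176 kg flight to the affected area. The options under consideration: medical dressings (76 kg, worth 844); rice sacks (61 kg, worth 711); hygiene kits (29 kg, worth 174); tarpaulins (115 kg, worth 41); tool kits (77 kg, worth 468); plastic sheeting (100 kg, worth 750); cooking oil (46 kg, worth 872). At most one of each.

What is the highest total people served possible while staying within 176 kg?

1890

By people served per kg: cooking oil 18.96, rice sacks 11.66, medical dressings 11.11 lead.
A density-first pass picks rice sacks + hygiene kits + cooking oil — 1757 at 136 kg.
Replace rice sacks with medical dressings: the trade gains 133 net, giving 1890 at 151 kg.
Every other selection either busts 176 kg or fails to beat 1890.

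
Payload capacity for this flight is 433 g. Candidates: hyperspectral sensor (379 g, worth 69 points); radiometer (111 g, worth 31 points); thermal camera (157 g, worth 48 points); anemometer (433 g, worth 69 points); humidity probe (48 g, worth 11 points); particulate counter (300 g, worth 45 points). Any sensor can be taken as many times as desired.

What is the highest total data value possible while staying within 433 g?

127

Density check — thermal camera 0.31, radiometer 0.28, humidity probe 0.23, hyperspectral sensor 0.18 are the best per g.
Taking radiometer + 2×thermal camera: 425 g used, 127 in data value.
Every other selection either busts 433 g or fails to beat 127.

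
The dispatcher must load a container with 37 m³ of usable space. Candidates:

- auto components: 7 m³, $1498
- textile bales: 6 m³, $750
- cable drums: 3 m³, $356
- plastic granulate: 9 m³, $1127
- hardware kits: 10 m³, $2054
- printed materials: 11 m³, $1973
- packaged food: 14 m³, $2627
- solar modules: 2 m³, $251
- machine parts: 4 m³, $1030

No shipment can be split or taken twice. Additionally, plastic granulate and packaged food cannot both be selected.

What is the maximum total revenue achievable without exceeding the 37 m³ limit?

7460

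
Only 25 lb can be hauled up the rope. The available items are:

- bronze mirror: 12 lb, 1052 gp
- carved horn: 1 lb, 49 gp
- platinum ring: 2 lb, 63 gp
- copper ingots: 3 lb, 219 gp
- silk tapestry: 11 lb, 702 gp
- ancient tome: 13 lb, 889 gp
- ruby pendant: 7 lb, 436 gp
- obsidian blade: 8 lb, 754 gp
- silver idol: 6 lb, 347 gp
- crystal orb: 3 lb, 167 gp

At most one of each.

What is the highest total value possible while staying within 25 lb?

2088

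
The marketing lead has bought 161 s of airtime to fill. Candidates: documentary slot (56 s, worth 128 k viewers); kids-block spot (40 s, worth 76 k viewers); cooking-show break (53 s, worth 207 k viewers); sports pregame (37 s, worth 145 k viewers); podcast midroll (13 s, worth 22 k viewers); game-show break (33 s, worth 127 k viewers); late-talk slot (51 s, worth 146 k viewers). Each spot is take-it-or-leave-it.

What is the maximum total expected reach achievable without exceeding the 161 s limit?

520

Taking the top-ratio spots first gives cooking-show break + sports pregame + podcast midroll + game-show break for 501 (136 s).
Replace game-show break with late-talk slot: the trade gains 19 net, giving 520 at 154 s.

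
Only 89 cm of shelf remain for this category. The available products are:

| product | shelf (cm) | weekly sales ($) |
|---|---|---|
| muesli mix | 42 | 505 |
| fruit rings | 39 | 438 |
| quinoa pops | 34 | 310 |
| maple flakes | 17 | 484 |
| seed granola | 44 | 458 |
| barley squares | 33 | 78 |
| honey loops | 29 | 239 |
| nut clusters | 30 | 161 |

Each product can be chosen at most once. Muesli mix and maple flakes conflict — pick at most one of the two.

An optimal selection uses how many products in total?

3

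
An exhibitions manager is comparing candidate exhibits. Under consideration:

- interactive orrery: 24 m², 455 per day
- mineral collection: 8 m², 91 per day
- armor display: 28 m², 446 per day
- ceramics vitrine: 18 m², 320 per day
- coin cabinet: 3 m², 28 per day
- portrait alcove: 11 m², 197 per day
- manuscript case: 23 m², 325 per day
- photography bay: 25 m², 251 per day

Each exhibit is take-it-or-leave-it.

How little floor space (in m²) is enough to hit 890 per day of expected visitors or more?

52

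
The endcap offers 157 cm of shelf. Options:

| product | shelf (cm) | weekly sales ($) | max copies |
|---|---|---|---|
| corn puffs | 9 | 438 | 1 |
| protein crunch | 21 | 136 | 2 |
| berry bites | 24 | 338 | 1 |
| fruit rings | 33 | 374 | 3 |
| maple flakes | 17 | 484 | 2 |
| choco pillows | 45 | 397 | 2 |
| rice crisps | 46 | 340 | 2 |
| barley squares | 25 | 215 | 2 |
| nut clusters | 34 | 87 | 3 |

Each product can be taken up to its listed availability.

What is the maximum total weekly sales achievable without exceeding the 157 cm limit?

2628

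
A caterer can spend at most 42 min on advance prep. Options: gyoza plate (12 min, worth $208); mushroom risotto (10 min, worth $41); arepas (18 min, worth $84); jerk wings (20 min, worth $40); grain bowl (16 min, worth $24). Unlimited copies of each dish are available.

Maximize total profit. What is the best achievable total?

624

By profit per min: gyoza plate 17.33, arepas 4.67, mushroom risotto 4.10 lead.
The ratio ordering already packs tightly: 3×gyoza plate, 36 min, 624.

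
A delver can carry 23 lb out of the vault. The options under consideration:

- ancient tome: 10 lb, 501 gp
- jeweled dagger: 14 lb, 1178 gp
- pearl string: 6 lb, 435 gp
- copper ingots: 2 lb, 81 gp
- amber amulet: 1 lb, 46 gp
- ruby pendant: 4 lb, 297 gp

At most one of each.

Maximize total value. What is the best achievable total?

1740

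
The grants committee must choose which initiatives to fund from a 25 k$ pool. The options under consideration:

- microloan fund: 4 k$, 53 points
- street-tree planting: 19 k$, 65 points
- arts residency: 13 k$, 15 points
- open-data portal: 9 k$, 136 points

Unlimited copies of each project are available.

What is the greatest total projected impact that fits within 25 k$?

348

Greedy by ratio would take microloan fund + 2×open-data portal: 22 k$ used, total 325.
Replace open-data portal with 3×microloan fund: the trade gains 23 net, giving 348 at 25 k$.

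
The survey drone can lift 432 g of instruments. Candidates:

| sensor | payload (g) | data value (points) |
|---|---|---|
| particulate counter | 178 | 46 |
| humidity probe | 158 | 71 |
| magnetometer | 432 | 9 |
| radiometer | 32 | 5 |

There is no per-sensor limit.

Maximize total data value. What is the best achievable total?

157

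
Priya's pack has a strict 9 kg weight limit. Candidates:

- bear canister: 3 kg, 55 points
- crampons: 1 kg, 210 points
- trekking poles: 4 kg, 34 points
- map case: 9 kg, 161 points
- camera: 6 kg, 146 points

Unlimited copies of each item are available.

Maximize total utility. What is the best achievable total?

1890

Density check — crampons 210.00, camera 24.33, bear canister 18.33, map case 17.89 are the best per kg.
Taking 9×crampons: 9 kg used, 1890 in utility.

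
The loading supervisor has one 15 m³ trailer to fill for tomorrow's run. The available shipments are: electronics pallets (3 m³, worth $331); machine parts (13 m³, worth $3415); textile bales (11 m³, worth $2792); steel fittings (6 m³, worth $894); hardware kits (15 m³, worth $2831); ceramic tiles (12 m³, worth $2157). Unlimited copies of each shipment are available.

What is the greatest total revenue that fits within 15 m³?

3415

Ranking by ratio (revenue/m³): machine parts 262.69, textile bales 253.82, hardware kits 188.73.
The ratio ordering already packs tightly: machine parts, 13 m³, 3415.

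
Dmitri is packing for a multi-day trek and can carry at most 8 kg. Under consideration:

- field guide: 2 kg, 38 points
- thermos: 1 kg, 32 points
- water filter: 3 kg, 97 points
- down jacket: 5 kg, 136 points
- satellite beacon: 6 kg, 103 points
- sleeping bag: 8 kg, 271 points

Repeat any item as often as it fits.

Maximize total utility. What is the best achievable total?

271

Taking sleeping bag: 8 kg used, 271 in utility.
Nothing else within 8 kg beats 271.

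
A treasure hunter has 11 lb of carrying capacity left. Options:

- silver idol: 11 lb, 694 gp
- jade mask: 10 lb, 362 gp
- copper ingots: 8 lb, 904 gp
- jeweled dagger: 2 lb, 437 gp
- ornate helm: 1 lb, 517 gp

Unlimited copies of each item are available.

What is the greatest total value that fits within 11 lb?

The ratio ordering already packs tightly: 11×ornate helm, 11 lb, 5687.
No other feasible combination exceeds 5687.

5687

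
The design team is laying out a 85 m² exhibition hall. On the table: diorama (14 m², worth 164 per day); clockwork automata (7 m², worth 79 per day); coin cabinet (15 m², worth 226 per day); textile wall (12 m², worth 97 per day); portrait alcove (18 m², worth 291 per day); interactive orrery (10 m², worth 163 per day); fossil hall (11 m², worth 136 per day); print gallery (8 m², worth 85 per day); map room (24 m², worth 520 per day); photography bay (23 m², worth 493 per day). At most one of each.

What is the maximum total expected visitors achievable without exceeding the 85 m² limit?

1552

Greedy by ratio would take clockwork automata + portrait alcove + interactive orrery + map room + photography bay: 82 m² used, total 1546.
Replace clockwork automata with print gallery: the trade gains 6 net, giving 1552 at 83 m².
Runner-up clockwork automata + portrait alcove + interactive orrery + map room + photography bay tops out at 1546.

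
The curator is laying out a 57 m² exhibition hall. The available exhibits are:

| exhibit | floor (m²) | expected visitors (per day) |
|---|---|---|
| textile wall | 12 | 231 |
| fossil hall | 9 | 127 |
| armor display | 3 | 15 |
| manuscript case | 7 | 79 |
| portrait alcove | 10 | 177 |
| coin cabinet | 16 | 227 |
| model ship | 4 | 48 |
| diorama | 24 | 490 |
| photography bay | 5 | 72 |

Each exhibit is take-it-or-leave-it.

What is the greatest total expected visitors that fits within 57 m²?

1025

A density-first pass picks textile wall + portrait alcove + model ship + diorama + photography bay — 1018 at 55 m².
Replace model ship and photography bay with fossil hall: the trade gains 7 net, giving 1025 at 55 m².
Textile wall + manuscript case + portrait alcove + model ship + diorama (57 m²) also reaches 1025 — a tie, but nothing goes higher.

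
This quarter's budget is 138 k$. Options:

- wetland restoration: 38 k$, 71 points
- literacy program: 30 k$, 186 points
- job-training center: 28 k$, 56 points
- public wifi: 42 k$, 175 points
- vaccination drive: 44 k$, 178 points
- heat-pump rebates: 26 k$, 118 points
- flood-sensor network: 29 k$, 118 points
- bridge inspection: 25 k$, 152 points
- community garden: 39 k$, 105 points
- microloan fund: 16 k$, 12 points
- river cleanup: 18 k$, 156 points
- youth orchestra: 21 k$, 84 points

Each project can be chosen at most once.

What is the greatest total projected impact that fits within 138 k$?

756

Greedy by ratio would take literacy program + heat-pump rebates + flood-sensor network + bridge inspection + river cleanup: 128 k$ used, total 730.
The 55 k$ tied up in heat-pump rebates and flood-sensor network is better spent on vaccination drive + youth orchestra — total rises to 756 (138 k$).
The closest alternative, literacy program + public wifi + bridge inspection + river cleanup + youth orchestra, reaches only 753.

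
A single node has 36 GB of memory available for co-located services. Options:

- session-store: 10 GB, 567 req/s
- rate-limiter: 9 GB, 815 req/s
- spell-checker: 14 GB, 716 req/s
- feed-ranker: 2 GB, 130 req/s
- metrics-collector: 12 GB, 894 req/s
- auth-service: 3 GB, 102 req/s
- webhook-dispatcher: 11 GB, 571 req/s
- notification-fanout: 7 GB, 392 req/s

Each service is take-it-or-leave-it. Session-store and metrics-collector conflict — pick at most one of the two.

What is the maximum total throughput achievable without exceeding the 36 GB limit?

Rate-limiter + spell-checker + metrics-collector uses 35 of the 36 GB and totals 2425.
Every other selection either busts 36 GB or breaks a pairing rule or fails to beat 2425.

2425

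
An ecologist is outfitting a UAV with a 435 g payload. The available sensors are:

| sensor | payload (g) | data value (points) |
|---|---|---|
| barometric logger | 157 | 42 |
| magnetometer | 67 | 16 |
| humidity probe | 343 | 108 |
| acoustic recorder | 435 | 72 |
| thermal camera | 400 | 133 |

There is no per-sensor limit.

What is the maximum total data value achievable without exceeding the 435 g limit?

Best packing: thermal camera — 400 g, 133 total.

133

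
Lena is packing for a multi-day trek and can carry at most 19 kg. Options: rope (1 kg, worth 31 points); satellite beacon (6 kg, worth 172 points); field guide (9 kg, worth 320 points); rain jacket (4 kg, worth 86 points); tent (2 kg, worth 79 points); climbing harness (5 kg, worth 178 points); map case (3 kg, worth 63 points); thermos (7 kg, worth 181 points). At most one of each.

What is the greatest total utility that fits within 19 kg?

640

A density-first pass picks rope + field guide + tent + climbing harness — 608 at 17 kg.
Dropping rope frees 1 kg; slotting in map case (3 kg) lifts the total to 640 at 19 kg.
Next best is rope + field guide + rain jacket + climbing harness at 615 (19 kg) — short by 25.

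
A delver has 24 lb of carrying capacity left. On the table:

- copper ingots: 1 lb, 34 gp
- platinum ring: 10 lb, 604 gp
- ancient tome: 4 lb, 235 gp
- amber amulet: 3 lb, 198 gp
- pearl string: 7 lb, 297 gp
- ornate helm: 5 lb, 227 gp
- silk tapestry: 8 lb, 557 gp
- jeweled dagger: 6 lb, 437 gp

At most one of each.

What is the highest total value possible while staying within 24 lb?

1598

Density check — jeweled dagger 72.83, silk tapestry 69.62, amber amulet 66.00 are the best per lb.
Filling by ratio: copper ingots + ancient tome + amber amulet + silk tapestry + jeweled dagger for 1461, with 2 lb left unused.
The 8 lb tied up in copper ingots and ancient tome and amber amulet is better spent on platinum ring — total rises to 1598 (24 lb).
The closest alternative, copper ingots + platinum ring + ancient tome + amber amulet + jeweled dagger, reaches only 1508.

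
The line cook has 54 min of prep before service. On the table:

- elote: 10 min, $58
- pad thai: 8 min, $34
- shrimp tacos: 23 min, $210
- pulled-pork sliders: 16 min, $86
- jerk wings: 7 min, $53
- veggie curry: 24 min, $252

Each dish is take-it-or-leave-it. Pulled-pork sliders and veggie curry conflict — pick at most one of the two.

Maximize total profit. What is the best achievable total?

515

The ratio ordering already packs tightly: shrimp tacos + jerk wings + veggie curry, 54 min, 515.
Every other selection either busts 54 min or breaks a pairing rule or fails to beat 515.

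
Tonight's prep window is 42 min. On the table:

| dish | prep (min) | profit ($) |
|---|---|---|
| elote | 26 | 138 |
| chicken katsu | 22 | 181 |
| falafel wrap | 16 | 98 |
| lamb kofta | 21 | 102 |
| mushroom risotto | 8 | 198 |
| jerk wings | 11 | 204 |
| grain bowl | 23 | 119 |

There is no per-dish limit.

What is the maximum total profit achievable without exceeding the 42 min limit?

Density check — mushroom risotto 24.75, jerk wings 18.55, chicken katsu 8.23, falafel wrap 6.12 are the best per min.
Best packing: 5×mushroom risotto — 40 min, 990 total.

990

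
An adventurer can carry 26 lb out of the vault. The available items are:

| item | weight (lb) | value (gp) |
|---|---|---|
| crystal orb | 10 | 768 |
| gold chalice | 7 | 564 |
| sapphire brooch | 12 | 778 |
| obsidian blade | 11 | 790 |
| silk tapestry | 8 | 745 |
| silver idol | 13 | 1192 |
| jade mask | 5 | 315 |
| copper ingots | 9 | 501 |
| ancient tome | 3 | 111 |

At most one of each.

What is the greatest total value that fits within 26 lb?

The ratio ordering already packs tightly: silk tapestry + silver idol + jade mask, 26 lb, 2252.
Next best is gold chalice + obsidian blade + silk tapestry at 2099 (26 lb) — short by 153.

2252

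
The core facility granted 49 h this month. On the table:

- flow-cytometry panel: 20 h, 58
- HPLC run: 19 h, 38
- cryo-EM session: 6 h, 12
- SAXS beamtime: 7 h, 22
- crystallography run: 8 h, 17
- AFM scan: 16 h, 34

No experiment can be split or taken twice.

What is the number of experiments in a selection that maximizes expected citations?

4

Best achievable expected citations is 126.
flow-cytometry panel + cryo-EM session + SAXS beamtime + AFM scan hits 126 at 49 h.
Every optimal selection uses 4 experiments.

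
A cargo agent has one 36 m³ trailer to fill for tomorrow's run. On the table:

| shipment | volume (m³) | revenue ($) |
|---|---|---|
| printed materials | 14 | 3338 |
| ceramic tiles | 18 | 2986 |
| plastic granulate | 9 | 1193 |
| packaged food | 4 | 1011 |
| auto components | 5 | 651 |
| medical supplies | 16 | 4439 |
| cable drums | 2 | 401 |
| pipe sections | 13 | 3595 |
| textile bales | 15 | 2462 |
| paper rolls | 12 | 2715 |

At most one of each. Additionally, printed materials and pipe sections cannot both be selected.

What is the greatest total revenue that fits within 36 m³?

Ranking by ratio (revenue/m³): medical supplies 277.44, pipe sections 276.54, packaged food 252.75.
Taking packaged food + medical supplies + cable drums + pipe sections: 35 m³ used, 9446 in revenue.
No other feasible combination exceeds 9446.

9446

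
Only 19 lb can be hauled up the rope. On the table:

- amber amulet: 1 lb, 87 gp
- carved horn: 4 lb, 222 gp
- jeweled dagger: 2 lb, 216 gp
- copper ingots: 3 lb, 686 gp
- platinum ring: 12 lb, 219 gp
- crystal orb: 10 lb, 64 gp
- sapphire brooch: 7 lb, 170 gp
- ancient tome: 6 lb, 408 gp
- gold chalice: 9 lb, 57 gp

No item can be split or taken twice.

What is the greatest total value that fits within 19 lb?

1619

Taking amber amulet + carved horn + jeweled dagger + copper ingots + ancient tome: 16 lb used, 1619 in value.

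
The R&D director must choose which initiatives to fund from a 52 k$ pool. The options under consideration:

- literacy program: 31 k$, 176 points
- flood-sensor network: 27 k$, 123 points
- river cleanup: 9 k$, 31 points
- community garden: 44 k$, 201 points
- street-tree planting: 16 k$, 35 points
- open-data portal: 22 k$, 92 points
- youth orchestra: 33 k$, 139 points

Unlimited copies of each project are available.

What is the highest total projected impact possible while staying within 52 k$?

238

Ranking by ratio (projected impact/k$): literacy program 5.68, community garden 4.57, flood-sensor network 4.56.
The ratio ordering already packs tightly: literacy program + 2×river cleanup, 49 k$, 238.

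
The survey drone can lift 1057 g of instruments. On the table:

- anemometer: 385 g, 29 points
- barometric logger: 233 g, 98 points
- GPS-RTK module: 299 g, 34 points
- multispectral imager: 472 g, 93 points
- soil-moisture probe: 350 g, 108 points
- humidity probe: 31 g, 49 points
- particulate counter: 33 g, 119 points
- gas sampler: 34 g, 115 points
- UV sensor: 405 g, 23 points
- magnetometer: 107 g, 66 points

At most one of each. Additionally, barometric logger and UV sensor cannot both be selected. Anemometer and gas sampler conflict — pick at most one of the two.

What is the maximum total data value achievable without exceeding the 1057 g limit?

Ranking by ratio (data value/g): particulate counter 3.61, gas sampler 3.38, humidity probe 1.58, magnetometer 0.62.
Best packing: barometric logger + soil-moisture probe + humidity probe + particulate counter + gas sampler + magnetometer — 788 g, 555 total.
An exhaustive check of the 1024 subsets confirms 555.

555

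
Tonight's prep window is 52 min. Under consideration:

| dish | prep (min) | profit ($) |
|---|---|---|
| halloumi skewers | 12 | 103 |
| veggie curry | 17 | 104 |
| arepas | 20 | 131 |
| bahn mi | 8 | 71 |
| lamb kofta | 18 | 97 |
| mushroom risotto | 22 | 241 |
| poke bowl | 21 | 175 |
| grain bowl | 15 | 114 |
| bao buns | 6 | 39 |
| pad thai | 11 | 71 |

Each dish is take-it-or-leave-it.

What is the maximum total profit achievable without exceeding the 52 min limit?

487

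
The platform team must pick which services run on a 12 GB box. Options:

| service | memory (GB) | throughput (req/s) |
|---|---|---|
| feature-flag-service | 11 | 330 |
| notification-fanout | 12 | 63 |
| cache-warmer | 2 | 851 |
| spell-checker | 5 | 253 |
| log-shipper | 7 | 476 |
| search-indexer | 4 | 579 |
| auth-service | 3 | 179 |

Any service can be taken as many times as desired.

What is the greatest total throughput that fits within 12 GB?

5106

By throughput per GB: cache-warmer 425.50, search-indexer 144.75, log-shipper 68.00 lead.
Best packing: 6×cache-warmer — 12 GB, 5106 total.
Nothing else within 12 GB beats 5106.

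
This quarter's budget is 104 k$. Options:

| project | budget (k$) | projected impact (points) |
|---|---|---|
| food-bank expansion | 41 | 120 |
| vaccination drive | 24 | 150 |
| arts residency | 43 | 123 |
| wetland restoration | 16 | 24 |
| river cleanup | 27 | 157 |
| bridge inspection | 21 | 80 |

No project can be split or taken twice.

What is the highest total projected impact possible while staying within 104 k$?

By projected impact per k$: vaccination drive 6.25, river cleanup 5.81, bridge inspection 3.81 lead.
A density-first pass picks vaccination drive + wetland restoration + river cleanup + bridge inspection — 411 at 88 k$.
The 37 k$ tied up in wetland restoration and bridge inspection is better spent on arts residency — total rises to 430 (94 k$).
No other feasible combination exceeds 430.

430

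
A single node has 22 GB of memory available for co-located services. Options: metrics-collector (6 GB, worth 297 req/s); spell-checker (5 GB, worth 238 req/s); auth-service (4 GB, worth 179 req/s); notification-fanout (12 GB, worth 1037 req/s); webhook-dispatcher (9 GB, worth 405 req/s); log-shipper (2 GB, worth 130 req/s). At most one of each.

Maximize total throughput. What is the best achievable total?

Greedy by ratio would take metrics-collector + notification-fanout + log-shipper: 20 GB used, total 1464.
The 2 GB tied up in log-shipper is better spent on auth-service — total rises to 1513 (22 GB).
Runner-up metrics-collector + notification-fanout + log-shipper tops out at 1464.

1513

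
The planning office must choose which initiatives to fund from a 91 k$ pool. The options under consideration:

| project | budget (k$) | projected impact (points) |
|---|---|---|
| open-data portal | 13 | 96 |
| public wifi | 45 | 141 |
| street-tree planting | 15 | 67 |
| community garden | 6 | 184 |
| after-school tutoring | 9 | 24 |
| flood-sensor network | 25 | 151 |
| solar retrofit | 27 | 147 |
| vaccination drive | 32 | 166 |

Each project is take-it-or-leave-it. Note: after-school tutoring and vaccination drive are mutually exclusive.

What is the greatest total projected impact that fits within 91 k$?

664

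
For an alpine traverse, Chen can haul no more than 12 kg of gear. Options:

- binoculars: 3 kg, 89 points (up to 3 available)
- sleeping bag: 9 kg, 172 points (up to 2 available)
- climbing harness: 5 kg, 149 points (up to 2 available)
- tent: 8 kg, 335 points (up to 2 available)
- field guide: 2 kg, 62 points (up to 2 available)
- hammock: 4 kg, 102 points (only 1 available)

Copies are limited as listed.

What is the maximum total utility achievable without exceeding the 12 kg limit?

459

Ranking by ratio (utility/kg): tent 41.88, field guide 31.00, climbing harness 29.80, binoculars 29.67.
Best packing: tent + 2×field guide — 12 kg, 459 total.
That's the maximum — no swap from here does better than 459.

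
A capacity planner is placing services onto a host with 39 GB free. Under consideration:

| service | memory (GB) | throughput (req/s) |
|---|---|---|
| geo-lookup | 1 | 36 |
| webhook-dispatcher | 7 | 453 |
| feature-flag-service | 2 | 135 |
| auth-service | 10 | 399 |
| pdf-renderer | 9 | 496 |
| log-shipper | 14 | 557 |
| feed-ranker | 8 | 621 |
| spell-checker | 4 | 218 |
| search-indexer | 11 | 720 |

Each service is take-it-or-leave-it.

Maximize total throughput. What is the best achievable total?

By throughput per GB: feed-ranker 77.62, feature-flag-service 67.50, search-indexer 65.45, webhook-dispatcher 64.71 lead.
The ratio heuristic lands on geo-lookup + webhook-dispatcher + feature-flag-service + pdf-renderer + feed-ranker + search-indexer (2461) but leaves 1 GB idle.
Dropping geo-lookup and feature-flag-service frees 3 GB; slotting in spell-checker (4 GB) lifts the total to 2508 at 39 GB.
No other feasible combination exceeds 2508.

2508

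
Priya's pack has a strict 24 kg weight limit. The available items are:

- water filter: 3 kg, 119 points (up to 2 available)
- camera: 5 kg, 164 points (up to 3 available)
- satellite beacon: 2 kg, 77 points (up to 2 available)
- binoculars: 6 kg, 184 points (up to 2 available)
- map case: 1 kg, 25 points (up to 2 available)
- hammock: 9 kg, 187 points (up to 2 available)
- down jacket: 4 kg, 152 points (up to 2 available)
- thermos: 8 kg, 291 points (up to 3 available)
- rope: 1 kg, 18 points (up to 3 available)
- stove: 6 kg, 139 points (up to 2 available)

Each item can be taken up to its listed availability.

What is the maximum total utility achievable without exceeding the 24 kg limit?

Taking the top-ratio items first gives 2×water filter + camera + 2×satellite beacon + map case + 2×down jacket for 885 (24 kg).
Dropping camera and satellite beacon and map case frees 8 kg; slotting in thermos (8 kg) lifts the total to 910 at 24 kg.
Every other selection either busts 24 kg or exceeds an availability limit or fails to beat 910.

910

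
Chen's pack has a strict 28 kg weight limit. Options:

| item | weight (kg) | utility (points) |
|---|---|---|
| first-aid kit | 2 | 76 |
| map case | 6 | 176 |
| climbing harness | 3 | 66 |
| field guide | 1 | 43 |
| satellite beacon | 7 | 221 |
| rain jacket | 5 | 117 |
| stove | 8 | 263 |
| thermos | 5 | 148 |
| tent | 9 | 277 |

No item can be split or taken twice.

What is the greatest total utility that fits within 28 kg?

884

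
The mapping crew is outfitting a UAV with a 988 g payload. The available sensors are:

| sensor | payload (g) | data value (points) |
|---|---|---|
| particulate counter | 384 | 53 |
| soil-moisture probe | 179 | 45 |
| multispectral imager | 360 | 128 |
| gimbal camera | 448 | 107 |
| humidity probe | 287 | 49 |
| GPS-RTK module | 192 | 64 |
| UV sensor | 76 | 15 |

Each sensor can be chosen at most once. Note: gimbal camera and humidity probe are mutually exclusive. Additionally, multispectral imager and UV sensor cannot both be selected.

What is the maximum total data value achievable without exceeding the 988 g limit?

280

Best packing: soil-moisture probe + multispectral imager + gimbal camera — 987 g, 280 total.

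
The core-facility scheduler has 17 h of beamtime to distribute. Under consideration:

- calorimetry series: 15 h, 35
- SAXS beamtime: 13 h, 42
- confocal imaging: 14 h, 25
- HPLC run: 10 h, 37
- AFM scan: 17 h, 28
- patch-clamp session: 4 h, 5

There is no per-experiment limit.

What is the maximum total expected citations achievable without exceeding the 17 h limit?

47

The ratio heuristic lands on HPLC run + patch-clamp session (42) but leaves 3 h idle.
Dropping HPLC run frees 10 h; slotting in SAXS beamtime (13 h) lifts the total to 47 at 17 h.
That's the maximum — no swap from here does better than 47.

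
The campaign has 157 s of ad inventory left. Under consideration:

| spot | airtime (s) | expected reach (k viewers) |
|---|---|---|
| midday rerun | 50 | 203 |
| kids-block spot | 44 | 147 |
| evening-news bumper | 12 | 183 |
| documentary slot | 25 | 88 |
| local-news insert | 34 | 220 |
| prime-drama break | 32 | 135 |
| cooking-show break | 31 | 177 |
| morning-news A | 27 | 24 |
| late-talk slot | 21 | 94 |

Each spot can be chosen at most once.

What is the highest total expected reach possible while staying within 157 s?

The ratio ordering already packs tightly: evening-news bumper + documentary slot + local-news insert + prime-drama break + cooking-show break + late-talk slot, 155 s, 897.
The closest alternative, midday rerun + evening-news bumper + local-news insert + cooking-show break + late-talk slot, reaches only 877.

897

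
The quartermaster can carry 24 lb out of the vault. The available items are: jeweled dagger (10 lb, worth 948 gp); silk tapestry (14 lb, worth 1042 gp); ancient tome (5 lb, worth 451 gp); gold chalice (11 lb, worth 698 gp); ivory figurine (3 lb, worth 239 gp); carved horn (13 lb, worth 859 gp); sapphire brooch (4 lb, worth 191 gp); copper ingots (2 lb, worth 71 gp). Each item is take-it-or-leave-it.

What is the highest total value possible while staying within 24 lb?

1990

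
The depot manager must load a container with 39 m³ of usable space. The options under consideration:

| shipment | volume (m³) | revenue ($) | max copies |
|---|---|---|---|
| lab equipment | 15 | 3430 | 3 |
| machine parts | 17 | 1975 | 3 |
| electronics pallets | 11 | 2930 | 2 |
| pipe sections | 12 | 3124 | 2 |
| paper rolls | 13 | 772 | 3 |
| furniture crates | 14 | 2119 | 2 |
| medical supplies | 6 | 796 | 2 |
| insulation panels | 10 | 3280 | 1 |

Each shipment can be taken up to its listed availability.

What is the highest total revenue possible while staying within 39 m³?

The ratio heuristic lands on 2×electronics pallets + medical supplies + insulation panels (9936) but leaves 1 m³ idle.
Replace electronics pallets with pipe sections: the trade gains 194 net, giving 10130 at 39 m³.
That's the maximum — no swap from here does better than 10130.

10130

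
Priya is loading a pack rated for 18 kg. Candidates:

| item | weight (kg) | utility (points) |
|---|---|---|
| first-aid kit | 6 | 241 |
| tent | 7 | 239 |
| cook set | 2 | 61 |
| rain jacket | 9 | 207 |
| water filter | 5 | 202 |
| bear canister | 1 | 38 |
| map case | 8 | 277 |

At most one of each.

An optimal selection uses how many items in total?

3

The maximum utility within 18 kg is 682.
For example first-aid kit + tent + water filter achieves it, using 18 kg.
All optima have 3 items.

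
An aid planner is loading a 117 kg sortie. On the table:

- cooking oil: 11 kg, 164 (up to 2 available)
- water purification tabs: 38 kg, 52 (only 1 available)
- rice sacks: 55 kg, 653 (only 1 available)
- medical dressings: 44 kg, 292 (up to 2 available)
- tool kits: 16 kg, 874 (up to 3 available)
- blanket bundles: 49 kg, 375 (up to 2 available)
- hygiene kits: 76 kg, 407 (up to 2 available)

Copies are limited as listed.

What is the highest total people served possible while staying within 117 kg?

By people served per kg: tool kits 54.62, cooking oil 14.91, rice sacks 11.87 lead.
Taking the top-ratio supplies first gives 2×cooking oil + medical dressings + 3×tool kits for 3242 (114 kg).
Replace cooking oil and medical dressings with rice sacks: the trade gains 197 net, giving 3439 at 114 kg.
Every other selection either busts 117 kg or exceeds an availability limit or fails to beat 3439.

3439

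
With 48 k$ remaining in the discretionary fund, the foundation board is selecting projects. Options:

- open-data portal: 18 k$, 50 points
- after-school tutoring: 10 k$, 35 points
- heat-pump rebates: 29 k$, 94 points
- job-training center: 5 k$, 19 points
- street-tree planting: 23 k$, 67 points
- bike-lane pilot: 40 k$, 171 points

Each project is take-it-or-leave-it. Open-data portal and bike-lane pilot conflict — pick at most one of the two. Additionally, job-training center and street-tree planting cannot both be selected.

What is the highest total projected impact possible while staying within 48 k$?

By projected impact per k$: bike-lane pilot 4.28, job-training center 3.80, after-school tutoring 3.50 lead.
Job-training center + bike-lane pilot uses 45 of the 48 k$ and totals 190.

190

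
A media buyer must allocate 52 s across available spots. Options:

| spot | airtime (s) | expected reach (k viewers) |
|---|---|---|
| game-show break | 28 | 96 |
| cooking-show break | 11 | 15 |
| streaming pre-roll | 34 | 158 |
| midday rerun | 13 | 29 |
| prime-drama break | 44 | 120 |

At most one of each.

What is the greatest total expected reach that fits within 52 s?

187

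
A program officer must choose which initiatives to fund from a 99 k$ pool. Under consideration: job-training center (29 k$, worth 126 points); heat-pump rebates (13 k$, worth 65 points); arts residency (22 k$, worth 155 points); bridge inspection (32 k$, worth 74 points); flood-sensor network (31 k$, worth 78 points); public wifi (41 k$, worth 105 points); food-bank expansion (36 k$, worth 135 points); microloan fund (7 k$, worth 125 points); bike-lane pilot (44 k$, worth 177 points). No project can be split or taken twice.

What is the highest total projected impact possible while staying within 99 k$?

541

A density-first pass picks job-training center + heat-pump rebates + arts residency + microloan fund — 471 at 71 k$.
Replace heat-pump rebates with food-bank expansion: the trade gains 70 net, giving 541 at 94 k$.
Runner-up heat-pump rebates + arts residency + microloan fund + bike-lane pilot tops out at 522.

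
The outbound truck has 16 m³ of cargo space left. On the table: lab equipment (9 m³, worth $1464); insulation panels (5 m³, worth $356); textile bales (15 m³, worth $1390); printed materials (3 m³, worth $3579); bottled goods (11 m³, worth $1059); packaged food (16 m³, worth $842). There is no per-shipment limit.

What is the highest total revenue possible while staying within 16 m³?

17895

5×printed materials uses 15 of the 16 m³ and totals 17895.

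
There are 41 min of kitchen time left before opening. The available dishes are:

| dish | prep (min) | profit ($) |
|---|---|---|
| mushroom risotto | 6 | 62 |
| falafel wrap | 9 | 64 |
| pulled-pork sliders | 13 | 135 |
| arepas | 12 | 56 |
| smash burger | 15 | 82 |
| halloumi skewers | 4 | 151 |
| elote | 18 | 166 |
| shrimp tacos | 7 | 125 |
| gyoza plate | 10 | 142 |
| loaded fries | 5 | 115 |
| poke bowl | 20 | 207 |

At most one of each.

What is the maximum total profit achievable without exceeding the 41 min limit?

668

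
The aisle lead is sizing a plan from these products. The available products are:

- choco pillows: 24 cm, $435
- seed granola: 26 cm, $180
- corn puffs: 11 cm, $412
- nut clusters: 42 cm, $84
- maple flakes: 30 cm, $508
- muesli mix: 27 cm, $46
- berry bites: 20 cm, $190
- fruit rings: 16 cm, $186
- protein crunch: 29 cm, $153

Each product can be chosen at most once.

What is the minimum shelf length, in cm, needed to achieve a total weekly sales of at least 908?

Look for the lowest-shelf combination reaching 908.
corn puffs + maple flakes reaches 920 using 41 cm.
No combination under 41 cm hits 908.

41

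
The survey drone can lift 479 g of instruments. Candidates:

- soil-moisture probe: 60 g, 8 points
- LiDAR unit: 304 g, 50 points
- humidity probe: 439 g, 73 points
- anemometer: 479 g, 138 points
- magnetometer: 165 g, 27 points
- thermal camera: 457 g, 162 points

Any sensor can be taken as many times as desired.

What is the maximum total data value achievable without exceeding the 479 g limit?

162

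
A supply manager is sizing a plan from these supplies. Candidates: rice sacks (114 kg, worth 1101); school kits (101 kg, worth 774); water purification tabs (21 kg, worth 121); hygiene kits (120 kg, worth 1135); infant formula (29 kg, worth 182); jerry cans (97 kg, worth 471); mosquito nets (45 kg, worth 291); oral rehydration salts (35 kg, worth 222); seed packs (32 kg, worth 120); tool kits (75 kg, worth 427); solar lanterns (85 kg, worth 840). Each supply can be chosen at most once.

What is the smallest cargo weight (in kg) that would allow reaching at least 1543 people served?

Need the lightest bundle worth ≥ 1543.
Taking water purification tabs + hygiene kits + mosquito nets gives 1547 (≥ 1543) for 186 kg.
Any bundle with less than 186 kg falls short of 1543.

186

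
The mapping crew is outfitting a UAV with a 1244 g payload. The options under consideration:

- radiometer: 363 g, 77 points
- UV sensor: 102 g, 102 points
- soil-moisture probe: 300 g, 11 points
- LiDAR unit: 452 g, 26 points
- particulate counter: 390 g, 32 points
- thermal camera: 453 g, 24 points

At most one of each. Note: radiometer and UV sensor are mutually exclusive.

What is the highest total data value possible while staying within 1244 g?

171

Taking UV sensor + soil-moisture probe + LiDAR unit + particulate counter: 1244 g used, 171 in data value.
The closest alternative, UV sensor + LiDAR unit + particulate counter, reaches only 160.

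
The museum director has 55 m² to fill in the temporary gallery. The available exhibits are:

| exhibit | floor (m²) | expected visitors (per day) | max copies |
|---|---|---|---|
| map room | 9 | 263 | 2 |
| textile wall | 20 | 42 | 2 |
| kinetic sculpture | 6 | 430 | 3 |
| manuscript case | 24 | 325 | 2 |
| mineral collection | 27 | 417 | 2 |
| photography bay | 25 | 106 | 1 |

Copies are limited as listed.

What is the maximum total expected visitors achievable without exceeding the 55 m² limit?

1970

Density check — kinetic sculpture 71.67, map room 29.22, mineral collection 15.44, manuscript case 13.54 are the best per m².
Taking the top-ratio exhibits first gives 2×map room + 3×kinetic sculpture for 1816 (36 m²).
The 9 m² tied up in map room is better spent on mineral collection — total rises to 1970 (54 m²).
Nothing else within 55 m² beats 1970.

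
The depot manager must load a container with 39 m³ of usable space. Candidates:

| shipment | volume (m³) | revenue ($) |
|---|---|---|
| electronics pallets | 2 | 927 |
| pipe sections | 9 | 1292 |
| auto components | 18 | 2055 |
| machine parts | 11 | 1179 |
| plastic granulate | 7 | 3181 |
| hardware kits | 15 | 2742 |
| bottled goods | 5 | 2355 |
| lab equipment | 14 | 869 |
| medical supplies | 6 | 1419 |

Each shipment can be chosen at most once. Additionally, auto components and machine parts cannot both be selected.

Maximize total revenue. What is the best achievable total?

10624

The ratio ordering already packs tightly: electronics pallets + plastic granulate + hardware kits + bottled goods + medical supplies, 35 m³, 10624.
Next best is electronics pallets + pipe sections + plastic granulate + hardware kits + bottled goods at 10497 (38 m³) — short by 127.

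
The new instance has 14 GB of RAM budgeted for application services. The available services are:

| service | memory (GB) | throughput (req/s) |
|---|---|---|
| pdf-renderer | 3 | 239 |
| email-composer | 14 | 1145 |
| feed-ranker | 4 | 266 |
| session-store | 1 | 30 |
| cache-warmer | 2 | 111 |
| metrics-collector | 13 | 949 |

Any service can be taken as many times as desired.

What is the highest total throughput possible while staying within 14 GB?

1145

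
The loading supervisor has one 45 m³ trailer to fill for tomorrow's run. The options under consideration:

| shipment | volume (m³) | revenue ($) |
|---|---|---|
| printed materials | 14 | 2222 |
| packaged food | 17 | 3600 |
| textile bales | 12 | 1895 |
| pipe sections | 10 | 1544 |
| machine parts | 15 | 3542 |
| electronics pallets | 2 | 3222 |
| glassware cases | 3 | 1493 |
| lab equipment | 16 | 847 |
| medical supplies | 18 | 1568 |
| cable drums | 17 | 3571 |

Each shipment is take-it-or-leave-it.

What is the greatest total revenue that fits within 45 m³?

12023

Filling by ratio: packaged food + machine parts + electronics pallets + glassware cases for 11857, with 8 m³ left unused.
The 17 m³ tied up in packaged food is better spent on printed materials + pipe sections — total rises to 12023 (44 m³).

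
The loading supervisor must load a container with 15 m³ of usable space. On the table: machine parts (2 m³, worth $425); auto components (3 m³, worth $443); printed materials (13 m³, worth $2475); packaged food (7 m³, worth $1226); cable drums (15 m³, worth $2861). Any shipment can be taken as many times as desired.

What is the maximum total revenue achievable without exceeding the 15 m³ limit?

2993

Ranking by ratio (revenue/m³): machine parts 212.50, cable drums 190.73, printed materials 190.38.
Greedy by ratio would take 7×machine parts: 14 m³ used, total 2975.
The 2 m³ tied up in machine parts is better spent on auto components — total rises to 2993 (15 m³).
No other feasible combination exceeds 2993.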